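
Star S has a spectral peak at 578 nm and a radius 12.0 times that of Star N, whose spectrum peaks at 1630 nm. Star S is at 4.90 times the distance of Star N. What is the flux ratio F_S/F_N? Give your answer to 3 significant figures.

379

Wien's law: T_S/T_N = λ_N/λ_S = 1630/578 = 2.820.
L_S/L_N = (R_S/R_N)²(T_S/T_N)⁴ = (12.0)²(2.820)⁴ = 9108.
F_S/F_N = (L_S/L_N)/(d_S/d_N)² = 9108/(4.90)² = 379.3.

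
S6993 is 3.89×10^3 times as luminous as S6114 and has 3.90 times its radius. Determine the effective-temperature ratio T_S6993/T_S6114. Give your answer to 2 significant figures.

L ∝ R²T⁴ gives T ∝ (L/R²)^(1/4), so
T_S6993/T_S6114 = (3.89×10^3 / 3.90²)^(1/4) = (255.8)^(1/4) = 3.999.

4.0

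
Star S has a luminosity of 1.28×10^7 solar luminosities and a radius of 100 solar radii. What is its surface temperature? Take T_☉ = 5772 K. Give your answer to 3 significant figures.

3.45×10^4 K

T/T_☉ = (L/L_☉)^(1/4) / (R/R_☉)^(1/2)
T = 5772 × (1.28×10^7)^(1/4) / √(100) = 5772 × 59.81 / 10.00 = 3.452×10^4 K.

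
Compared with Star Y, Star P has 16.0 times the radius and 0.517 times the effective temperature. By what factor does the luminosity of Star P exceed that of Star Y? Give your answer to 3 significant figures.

From the Stefan–Boltzmann law, L ∝ R²T⁴, so
L_P/L_Y = (R_P/R_Y)² (T_P/T_Y)⁴ = (16.0)² × (0.517)⁴ = 256.0 × 0.07144 = 18.29.

18.3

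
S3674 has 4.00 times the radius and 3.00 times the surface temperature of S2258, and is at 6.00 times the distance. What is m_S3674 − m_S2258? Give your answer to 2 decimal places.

-3.89

L_S3674/L_S2258 = (4.00)²(3.00)⁴ = 1296.
F_S3674/F_S2258 = (L_S3674/L_S2258)/(d_S3674/d_S2258)² = 1296/36.00 = 36.00.
m_S3674 − m_S2258 = −2.5 log₁₀(36.00) = -3.89.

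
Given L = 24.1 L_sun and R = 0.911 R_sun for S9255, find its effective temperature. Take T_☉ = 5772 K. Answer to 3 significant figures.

1.34×10^4 K

T/T_☉ = (L/L_☉)^(1/4) / (R/R_☉)^(1/2)
T = 5772 × (24.1)^(1/4) / √(0.911) = 5772 × 2.216 / 0.9545 = 1.340×10^4 K.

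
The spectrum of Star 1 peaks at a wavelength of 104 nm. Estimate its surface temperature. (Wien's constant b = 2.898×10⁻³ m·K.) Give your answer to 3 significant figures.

T = b/λ_max = 2.898×10⁻³ / (104×10⁻⁹) = 2.787×10^4 K.

2.79×10^4 K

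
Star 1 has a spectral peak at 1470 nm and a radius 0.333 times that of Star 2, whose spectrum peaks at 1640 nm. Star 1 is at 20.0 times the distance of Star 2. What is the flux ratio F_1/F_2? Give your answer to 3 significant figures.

4.29×10^-4

Wien's law: T_1/T_2 = λ_2/λ_1 = 1640/1470 = 1.116.
L_1/L_2 = (R_1/R_2)²(T_1/T_2)⁴ = (0.333)²(1.116)⁴ = 0.1718.
F_1/F_2 = (L_1/L_2)/(d_1/d_2)² = 0.1718/(20.0)² = 4.295×10^-4.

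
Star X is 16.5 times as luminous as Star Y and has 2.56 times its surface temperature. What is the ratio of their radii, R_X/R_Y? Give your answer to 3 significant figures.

L ∝ R²T⁴ gives R ∝ √L / T², so
R_X/R_Y = √(16.5) / (2.56)² = 4.062 / 6.554 = 0.6198.

0.620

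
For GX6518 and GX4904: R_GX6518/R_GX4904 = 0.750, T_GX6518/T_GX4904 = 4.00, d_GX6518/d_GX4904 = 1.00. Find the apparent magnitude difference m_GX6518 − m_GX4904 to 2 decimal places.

L_GX6518/L_GX4904 = (0.750)²(4.00)⁴ = 144.0.
F_GX6518/F_GX4904 = (L_GX6518/L_GX4904)/(d_GX6518/d_GX4904)² = 144.0/1.000 = 144.0.
m_GX6518 − m_GX4904 = −2.5 log₁₀(144.0) = -5.40.

-5.40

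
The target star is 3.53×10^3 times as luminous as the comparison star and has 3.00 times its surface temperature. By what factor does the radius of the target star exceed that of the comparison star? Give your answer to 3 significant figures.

L ∝ R²T⁴ gives R ∝ √L / T², so
R_t/R_c = √(3.53×10^3) / (3.00)² = 59.41 / 9.000 = 6.602.

6.60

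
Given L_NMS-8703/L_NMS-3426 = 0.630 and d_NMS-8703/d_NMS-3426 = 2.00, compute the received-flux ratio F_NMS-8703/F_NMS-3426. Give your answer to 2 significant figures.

0.16

F = L/(4πd²), so F_NMS-8703/F_NMS-3426 = (L_NMS-8703/L_NMS-3426) / (d_NMS-8703/d_NMS-3426)²
= 0.630 / (2.00)² = 0.630 / 4.000 = 0.1575.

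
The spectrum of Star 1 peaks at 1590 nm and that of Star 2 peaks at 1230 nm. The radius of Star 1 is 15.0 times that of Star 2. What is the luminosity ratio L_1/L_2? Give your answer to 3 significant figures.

80.6

Wien's law gives T ∝ 1/λ_max, so T_1/T_2 = λ_2/λ_1 = 1230/1590 = 0.7736.
Then L ∝ R²T⁴ gives L_1/L_2 = (15.0)² × (0.7736)⁴ = 225.0 × 0.3581 = 80.58.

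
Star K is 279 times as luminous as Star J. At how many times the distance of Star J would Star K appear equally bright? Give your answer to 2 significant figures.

17

Equal flux requires L_K/d_K² = L_J/d_J², so d_K/d_J = √(L_K/L_J)
= √(279) = 16.70.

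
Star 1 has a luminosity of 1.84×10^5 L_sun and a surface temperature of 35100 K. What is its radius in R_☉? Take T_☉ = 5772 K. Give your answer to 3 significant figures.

R/R_☉ = √(L/L_☉) / (T/T_☉)² = √(1.84×10^5) / (6.081)²
       = 429.0 / 36.98 = 11.60.

11.6 R_☉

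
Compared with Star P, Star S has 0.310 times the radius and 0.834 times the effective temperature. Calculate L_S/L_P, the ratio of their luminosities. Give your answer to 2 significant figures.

From the Stefan–Boltzmann law, L ∝ R²T⁴, so
L_S/L_P = (R_S/R_P)² (T_S/T_P)⁴ = (0.310)² × (0.834)⁴ = 0.09610 × 0.4838 = 0.04649.

0.046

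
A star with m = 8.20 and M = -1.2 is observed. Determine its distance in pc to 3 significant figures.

759 pc

m − M = 5 log₁₀(d/10 pc)
8.20 − (-1.2) = 9.40 = 5 log₁₀(d/10)
d = 10 × 10^(9.40/5) = 10 × 10^1.880 = 758.6 pc.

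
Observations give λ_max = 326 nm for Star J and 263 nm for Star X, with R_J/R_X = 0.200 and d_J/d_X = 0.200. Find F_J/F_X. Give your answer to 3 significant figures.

0.424

Wien's law: T_J/T_X = λ_X/λ_J = 263/326 = 0.8067.
L_J/L_X = (R_J/R_X)²(T_J/T_X)⁴ = (0.200)²(0.8067)⁴ = 0.01694.
F_J/F_X = (L_J/L_X)/(d_J/d_X)² = 0.01694/(0.200)² = 0.4236.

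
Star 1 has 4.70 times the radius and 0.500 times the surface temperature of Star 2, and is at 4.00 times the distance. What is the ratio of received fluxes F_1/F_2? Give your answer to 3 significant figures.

L_1/L_2 = (R_1/R_2)²(T_1/T_2)⁴ = (4.70)² × (0.500)⁴ = 1.381.
F_1/F_2 = (L_1/L_2)/(d_1/d_2)² = 1.381 / (4.00)² = 0.08629.

0.0863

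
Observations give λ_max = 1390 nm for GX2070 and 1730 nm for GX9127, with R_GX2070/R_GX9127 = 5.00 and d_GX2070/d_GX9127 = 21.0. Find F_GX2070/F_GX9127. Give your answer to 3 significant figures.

0.136

Wien's law: T_GX2070/T_GX9127 = λ_GX9127/λ_GX2070 = 1730/1390 = 1.245.
L_GX2070/L_GX9127 = (R_GX2070/R_GX9127)²(T_GX2070/T_GX9127)⁴ = (5.00)²(1.245)⁴ = 59.99.
F_GX2070/F_GX9127 = (L_GX2070/L_GX9127)/(d_GX2070/d_GX9127)² = 59.99/(21.0)² = 0.1360.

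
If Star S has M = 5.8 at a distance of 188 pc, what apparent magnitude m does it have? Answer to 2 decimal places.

m = M + 5 log₁₀(d/10 pc) = 5.8 + 5 log₁₀(188/10)
  = 5.8 + 5 × 1.274 = 5.8 + 6.37 = 12.17.

12.17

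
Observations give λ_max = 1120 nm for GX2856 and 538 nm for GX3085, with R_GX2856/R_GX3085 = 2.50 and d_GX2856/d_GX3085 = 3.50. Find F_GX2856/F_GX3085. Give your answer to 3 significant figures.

Wien's law: T_GX2856/T_GX3085 = λ_GX3085/λ_GX2856 = 538/1120 = 0.4804.
L_GX2856/L_GX3085 = (R_GX2856/R_GX3085)²(T_GX2856/T_GX3085)⁴ = (2.50)²(0.4804)⁴ = 0.3328.
F_GX2856/F_GX3085 = (L_GX2856/L_GX3085)/(d_GX2856/d_GX3085)² = 0.3328/(3.50)² = 0.02716.

0.0272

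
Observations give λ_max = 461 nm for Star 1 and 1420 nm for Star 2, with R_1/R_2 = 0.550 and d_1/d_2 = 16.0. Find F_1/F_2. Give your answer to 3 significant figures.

Wien's law: T_1/T_2 = λ_2/λ_1 = 1420/461 = 3.080.
L_1/L_2 = (R_1/R_2)²(T_1/T_2)⁴ = (0.550)²(3.080)⁴ = 27.23.
F_1/F_2 = (L_1/L_2)/(d_1/d_2)² = 27.23/(16.0)² = 0.1064.

0.106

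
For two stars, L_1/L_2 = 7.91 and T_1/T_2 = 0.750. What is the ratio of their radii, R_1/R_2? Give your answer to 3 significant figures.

5.00

L ∝ R²T⁴ gives R ∝ √L / T², so
R_1/R_2 = √(7.91) / (0.750)² = 2.812 / 0.5625 = 5.000.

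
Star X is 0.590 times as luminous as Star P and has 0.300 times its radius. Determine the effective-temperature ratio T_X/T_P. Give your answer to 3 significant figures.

L ∝ R²T⁴ gives T ∝ (L/R²)^(1/4), so
T_X/T_P = (0.590 / 0.300²)^(1/4) = (6.556)^(1/4) = 1.600.

1.60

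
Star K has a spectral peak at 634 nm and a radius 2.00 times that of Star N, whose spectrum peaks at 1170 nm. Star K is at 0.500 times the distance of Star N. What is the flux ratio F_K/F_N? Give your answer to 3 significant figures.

186

Wien's law: T_K/T_N = λ_N/λ_K = 1170/634 = 1.845.
L_K/L_N = (R_K/R_N)²(T_K/T_N)⁴ = (2.00)²(1.845)⁴ = 46.39.
F_K/F_N = (L_K/L_N)/(d_K/d_N)² = 46.39/(0.500)² = 185.6.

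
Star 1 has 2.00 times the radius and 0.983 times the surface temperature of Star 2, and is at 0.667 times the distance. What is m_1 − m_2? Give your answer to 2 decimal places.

-2.31

L_1/L_2 = (2.00)²(0.983)⁴ = 3.735.
F_1/F_2 = (L_1/L_2)/(d_1/d_2)² = 3.735/0.4449 = 8.395.
m_1 − m_2 = −2.5 log₁₀(8.395) = -2.31.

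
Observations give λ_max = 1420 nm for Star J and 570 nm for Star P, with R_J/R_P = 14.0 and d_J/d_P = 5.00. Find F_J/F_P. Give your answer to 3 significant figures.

Wien's law: T_J/T_P = λ_P/λ_J = 570/1420 = 0.4014.
L_J/L_P = (R_J/R_P)²(T_J/T_P)⁴ = (14.0)²(0.4014)⁴ = 5.089.
F_J/F_P = (L_J/L_P)/(d_J/d_P)² = 5.089/(5.00)² = 0.2035.

0.204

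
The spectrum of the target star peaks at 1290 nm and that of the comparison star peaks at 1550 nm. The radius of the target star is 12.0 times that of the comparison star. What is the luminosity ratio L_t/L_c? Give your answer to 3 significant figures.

Wien's law gives T ∝ 1/λ_max, so T_t/T_c = λ_c/λ_t = 1550/1290 = 1.202.
Then L ∝ R²T⁴ gives L_t/L_c = (12.0)² × (1.202)⁴ = 144.0 × 2.084 = 300.1.

300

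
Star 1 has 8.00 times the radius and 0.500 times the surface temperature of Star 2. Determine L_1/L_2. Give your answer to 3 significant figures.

From the Stefan–Boltzmann law, L ∝ R²T⁴, so
L_1/L_2 = (R_1/R_2)² (T_1/T_2)⁴ = (8.00)² × (0.500)⁴ = 64.00 × 0.06250 = 4.000.

4.00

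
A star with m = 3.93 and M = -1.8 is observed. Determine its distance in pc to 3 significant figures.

m − M = 5 log₁₀(d/10 pc)
3.93 − (-1.8) = 5.73 = 5 log₁₀(d/10)
d = 10 × 10^(5.73/5) = 10 × 10^1.146 = 140.0 pc.

140 pc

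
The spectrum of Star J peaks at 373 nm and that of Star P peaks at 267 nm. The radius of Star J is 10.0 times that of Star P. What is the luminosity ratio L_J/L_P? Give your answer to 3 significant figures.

26.3

Wien's law gives T ∝ 1/λ_max, so T_J/T_P = λ_P/λ_J = 267/373 = 0.7158.
Then L ∝ R²T⁴ gives L_J/L_P = (10.0)² × (0.7158)⁴ = 100.0 × 0.2625 = 26.25.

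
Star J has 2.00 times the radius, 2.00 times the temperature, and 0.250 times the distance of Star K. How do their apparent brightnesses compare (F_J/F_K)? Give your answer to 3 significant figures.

L_J/L_K = (R_J/R_K)²(T_J/T_K)⁴ = (2.00)² × (2.00)⁴ = 64.00.
F_J/F_K = (L_J/L_K)/(d_J/d_K)² = 64.00 / (0.250)² = 1024.

1.02×10^3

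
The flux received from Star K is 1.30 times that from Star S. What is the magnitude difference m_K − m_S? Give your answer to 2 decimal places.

-0.28

m_K − m_S = −2.5 log₁₀(F_K/F_S) = −2.5 log₁₀(1.30) = −2.5 × (0.114) = -0.285.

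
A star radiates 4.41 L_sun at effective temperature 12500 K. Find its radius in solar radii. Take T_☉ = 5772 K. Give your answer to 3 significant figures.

R/R_☉ = √(L/L_☉) / (T/T_☉)² = √(4.41) / (2.166)²
       = 2.100 / 4.690 = 0.4478.

0.448 solar radii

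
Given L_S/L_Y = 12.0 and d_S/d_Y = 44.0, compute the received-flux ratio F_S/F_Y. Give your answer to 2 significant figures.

0.0062

F = L/(4πd²), so F_S/F_Y = (L_S/L_Y) / (d_S/d_Y)²
= 12.0 / (44.0)² = 12.0 / 1936 = 0.006198.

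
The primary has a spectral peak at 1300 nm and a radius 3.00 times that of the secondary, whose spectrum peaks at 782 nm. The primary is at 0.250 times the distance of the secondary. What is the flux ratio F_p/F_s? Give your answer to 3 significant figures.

Wien's law: T_p/T_s = λ_s/λ_p = 782/1300 = 0.6015.
L_p/L_s = (R_p/R_s)²(T_p/T_s)⁴ = (3.00)²(0.6015)⁴ = 1.178.
F_p/F_s = (L_p/L_s)/(d_p/d_s)² = 1.178/(0.250)² = 18.85.

18.9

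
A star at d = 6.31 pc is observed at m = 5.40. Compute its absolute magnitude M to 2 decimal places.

M = m − 5 log₁₀(d/10 pc) = 5.40 − 5 log₁₀(6.31/10)
  = 5.40 − 5 × -0.200 = 5.40 − -1.00 = 6.40.

6.40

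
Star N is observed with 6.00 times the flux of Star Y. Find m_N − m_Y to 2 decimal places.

m_N − m_Y = −2.5 log₁₀(F_N/F_Y) = −2.5 log₁₀(6.00) = −2.5 × (0.778) = -1.945.

-1.95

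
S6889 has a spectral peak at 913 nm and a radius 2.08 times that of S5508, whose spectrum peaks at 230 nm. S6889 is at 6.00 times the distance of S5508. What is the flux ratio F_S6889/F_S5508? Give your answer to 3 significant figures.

Wien's law: T_S6889/T_S5508 = λ_S5508/λ_S6889 = 230/913 = 0.2519.
L_S6889/L_S5508 = (R_S6889/R_S5508)²(T_S6889/T_S5508)⁴ = (2.08)²(0.2519)⁴ = 0.01742.
F_S6889/F_S5508 = (L_S6889/L_S5508)/(d_S6889/d_S5508)² = 0.01742/(6.00)² = 4.840×10^-4.

4.84×10^-4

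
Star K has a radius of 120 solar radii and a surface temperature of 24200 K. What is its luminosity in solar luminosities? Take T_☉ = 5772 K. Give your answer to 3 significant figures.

L/L_☉ = (R/R_☉)² (T/T_☉)⁴ = (120)² × (24200/5772)⁴
       = 1.440×10^4 × (4.193)⁴ = 1.440×10^4 × 309.0 = 4.450×10^6.

4.45×10^6 solar luminosities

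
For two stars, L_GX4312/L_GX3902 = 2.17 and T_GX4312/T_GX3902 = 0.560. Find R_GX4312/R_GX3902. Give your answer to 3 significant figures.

4.70

L ∝ R²T⁴ gives R ∝ √L / T², so
R_GX4312/R_GX3902 = √(2.17) / (0.560)² = 1.473 / 0.3136 = 4.697.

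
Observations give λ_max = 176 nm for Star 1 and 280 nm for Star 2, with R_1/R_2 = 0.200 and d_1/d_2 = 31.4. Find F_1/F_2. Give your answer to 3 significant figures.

2.60×10^-4

Wien's law: T_1/T_2 = λ_2/λ_1 = 280/176 = 1.591.
L_1/L_2 = (R_1/R_2)²(T_1/T_2)⁴ = (0.200)²(1.591)⁴ = 0.2562.
F_1/F_2 = (L_1/L_2)/(d_1/d_2)² = 0.2562/(31.4)² = 2.599×10^-4.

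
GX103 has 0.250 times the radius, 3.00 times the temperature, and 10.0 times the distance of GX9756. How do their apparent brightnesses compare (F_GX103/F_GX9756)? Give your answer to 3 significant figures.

L_GX103/L_GX9756 = (R_GX103/R_GX9756)²(T_GX103/T_GX9756)⁴ = (0.250)² × (3.00)⁴ = 5.062.
F_GX103/F_GX9756 = (L_GX103/L_GX9756)/(d_GX103/d_GX9756)² = 5.062 / (10.0)² = 0.05063.

0.0506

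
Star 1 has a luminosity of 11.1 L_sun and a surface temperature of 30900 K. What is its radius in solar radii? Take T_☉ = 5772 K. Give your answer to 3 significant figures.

0.116 solar radii

R/R_☉ = √(L/L_☉) / (T/T_☉)² = √(11.1) / (5.353)²
       = 3.332 / 28.66 = 0.1163.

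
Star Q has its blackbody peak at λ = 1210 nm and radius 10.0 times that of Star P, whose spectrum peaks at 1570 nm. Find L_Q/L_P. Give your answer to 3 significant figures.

Wien's law gives T ∝ 1/λ_max, so T_Q/T_P = λ_P/λ_Q = 1570/1210 = 1.298.
Then L ∝ R²T⁴ gives L_Q/L_P = (10.0)² × (1.298)⁴ = 100.0 × 2.834 = 283.4.

283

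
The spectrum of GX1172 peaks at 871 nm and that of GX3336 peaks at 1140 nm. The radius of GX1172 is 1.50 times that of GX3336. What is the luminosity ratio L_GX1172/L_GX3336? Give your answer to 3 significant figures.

6.60

Wien's law gives T ∝ 1/λ_max, so T_GX1172/T_GX3336 = λ_GX3336/λ_GX1172 = 1140/871 = 1.309.
Then L ∝ R²T⁴ gives L_GX1172/L_GX3336 = (1.50)² × (1.309)⁴ = 2.250 × 2.935 = 6.603.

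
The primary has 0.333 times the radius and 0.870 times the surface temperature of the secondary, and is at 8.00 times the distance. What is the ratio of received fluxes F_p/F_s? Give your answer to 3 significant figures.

9.93×10^-4

L_p/L_s = (R_p/R_s)²(T_p/T_s)⁴ = (0.333)² × (0.870)⁴ = 0.06353.
F_p/F_s = (L_p/L_s)/(d_p/d_s)² = 0.06353 / (8.00)² = 9.926×10^-4.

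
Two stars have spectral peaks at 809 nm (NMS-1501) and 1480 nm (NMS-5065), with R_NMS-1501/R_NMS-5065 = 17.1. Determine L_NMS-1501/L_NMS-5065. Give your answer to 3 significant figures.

3.28×10^3

Wien's law gives T ∝ 1/λ_max, so T_NMS-1501/T_NMS-5065 = λ_NMS-5065/λ_NMS-1501 = 1480/809 = 1.829.
Then L ∝ R²T⁴ gives L_NMS-1501/L_NMS-5065 = (17.1)² × (1.829)⁴ = 292.4 × 11.20 = 3275.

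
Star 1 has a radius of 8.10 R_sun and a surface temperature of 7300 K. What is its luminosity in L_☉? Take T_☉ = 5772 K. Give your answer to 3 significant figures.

L/L_☉ = (R/R_☉)² (T/T_☉)⁴ = (8.10)² × (7300/5772)⁴
       = 65.61 × (1.265)⁴ = 65.61 × 2.559 = 167.9.

168 L_☉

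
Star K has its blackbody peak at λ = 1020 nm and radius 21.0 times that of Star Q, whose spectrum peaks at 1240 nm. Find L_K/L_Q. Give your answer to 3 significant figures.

Wien's law gives T ∝ 1/λ_max, so T_K/T_Q = λ_Q/λ_K = 1240/1020 = 1.216.
Then L ∝ R²T⁴ gives L_K/L_Q = (21.0)² × (1.216)⁴ = 441.0 × 2.184 = 963.2.

963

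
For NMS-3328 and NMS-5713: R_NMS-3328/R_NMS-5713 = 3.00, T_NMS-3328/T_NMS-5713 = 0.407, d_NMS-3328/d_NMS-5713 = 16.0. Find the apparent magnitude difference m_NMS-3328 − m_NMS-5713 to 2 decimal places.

7.54

L_NMS-3328/L_NMS-5713 = (3.00)²(0.407)⁴ = 0.2470.
F_NMS-3328/F_NMS-5713 = (L_NMS-3328/L_NMS-5713)/(d_NMS-3328/d_NMS-5713)² = 0.2470/256.0 = 9.647×10^-4.
m_NMS-3328 − m_NMS-5713 = −2.5 log₁₀(9.647×10^-4) = 7.54.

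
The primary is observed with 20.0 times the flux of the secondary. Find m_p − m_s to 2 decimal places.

-3.25

m_p − m_s = −2.5 log₁₀(F_p/F_s) = −2.5 log₁₀(20.0) = −2.5 × (1.301) = -3.253.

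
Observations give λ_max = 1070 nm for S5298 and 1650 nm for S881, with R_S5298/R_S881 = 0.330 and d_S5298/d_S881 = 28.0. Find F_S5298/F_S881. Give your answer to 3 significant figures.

7.85×10^-4

Wien's law: T_S5298/T_S881 = λ_S881/λ_S5298 = 1650/1070 = 1.542.
L_S5298/L_S881 = (R_S5298/R_S881)²(T_S5298/T_S881)⁴ = (0.330)²(1.542)⁴ = 0.6158.
F_S5298/F_S881 = (L_S5298/L_S881)/(d_S5298/d_S881)² = 0.6158/(28.0)² = 7.854×10^-4.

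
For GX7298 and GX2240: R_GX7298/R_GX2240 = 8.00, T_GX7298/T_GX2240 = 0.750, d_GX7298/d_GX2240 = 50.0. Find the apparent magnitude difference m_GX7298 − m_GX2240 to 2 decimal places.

5.23

L_GX7298/L_GX2240 = (8.00)²(0.750)⁴ = 20.25.
F_GX7298/F_GX2240 = (L_GX7298/L_GX2240)/(d_GX7298/d_GX2240)² = 20.25/2500 = 0.008100.
m_GX7298 − m_GX2240 = −2.5 log₁₀(0.008100) = 5.23.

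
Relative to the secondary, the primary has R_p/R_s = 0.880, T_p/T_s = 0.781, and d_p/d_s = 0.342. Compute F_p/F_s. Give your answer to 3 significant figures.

L_p/L_s = (R_p/R_s)²(T_p/T_s)⁴ = (0.880)² × (0.781)⁴ = 0.2881.
F_p/F_s = (L_p/L_s)/(d_p/d_s)² = 0.2881 / (0.342)² = 2.463.

2.46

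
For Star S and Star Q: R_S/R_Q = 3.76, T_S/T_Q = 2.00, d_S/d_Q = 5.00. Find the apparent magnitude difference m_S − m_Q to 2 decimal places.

L_S/L_Q = (3.76)²(2.00)⁴ = 226.2.
F_S/F_Q = (L_S/L_Q)/(d_S/d_Q)² = 226.2/25.00 = 9.048.
m_S − m_Q = −2.5 log₁₀(9.048) = -2.39.

-2.39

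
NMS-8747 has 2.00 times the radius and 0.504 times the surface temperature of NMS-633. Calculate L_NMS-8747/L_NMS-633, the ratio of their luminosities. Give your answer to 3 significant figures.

From the Stefan–Boltzmann law, L ∝ R²T⁴, so
L_NMS-8747/L_NMS-633 = (R_NMS-8747/R_NMS-633)² (T_NMS-8747/T_NMS-633)⁴ = (2.00)² × (0.504)⁴ = 4.000 × 0.06452 = 0.2581.

0.258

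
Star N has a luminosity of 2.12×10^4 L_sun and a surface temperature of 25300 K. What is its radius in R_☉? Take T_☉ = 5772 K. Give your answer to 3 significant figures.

R/R_☉ = √(L/L_☉) / (T/T_☉)² = √(2.12×10^4) / (4.383)²
       = 145.6 / 19.21 = 7.578.

7.58 R_☉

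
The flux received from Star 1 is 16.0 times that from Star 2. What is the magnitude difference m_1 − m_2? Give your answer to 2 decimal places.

-3.01

m_1 − m_2 = −2.5 log₁₀(F_1/F_2) = −2.5 log₁₀(16.0) = −2.5 × (1.204) = -3.010.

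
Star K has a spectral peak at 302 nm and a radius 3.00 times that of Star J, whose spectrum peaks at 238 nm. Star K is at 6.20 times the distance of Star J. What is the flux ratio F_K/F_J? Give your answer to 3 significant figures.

0.0903

Wien's law: T_K/T_J = λ_J/λ_K = 238/302 = 0.7881.
L_K/L_J = (R_K/R_J)²(T_K/T_J)⁴ = (3.00)²(0.7881)⁴ = 3.472.
F_K/F_J = (L_K/L_J)/(d_K/d_J)² = 3.472/(6.20)² = 0.09031.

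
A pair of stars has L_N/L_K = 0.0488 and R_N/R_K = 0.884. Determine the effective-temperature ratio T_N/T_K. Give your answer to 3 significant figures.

L ∝ R²T⁴ gives T ∝ (L/R²)^(1/4), so
T_N/T_K = (0.0488 / 0.884²)^(1/4) = (0.06245)^(1/4) = 0.4999.

0.500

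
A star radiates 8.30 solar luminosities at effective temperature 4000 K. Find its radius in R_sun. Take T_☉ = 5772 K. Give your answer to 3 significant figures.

6.00 R_sun

R/R_☉ = √(L/L_☉) / (T/T_☉)² = √(8.30) / (0.6930)²
       = 2.881 / 0.4802 = 5.999.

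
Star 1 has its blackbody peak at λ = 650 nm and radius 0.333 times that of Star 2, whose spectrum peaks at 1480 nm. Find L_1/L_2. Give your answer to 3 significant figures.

Wien's law gives T ∝ 1/λ_max, so T_1/T_2 = λ_2/λ_1 = 1480/650 = 2.277.
Then L ∝ R²T⁴ gives L_1/L_2 = (0.333)² × (2.277)⁴ = 0.1109 × 26.88 = 2.980.

2.98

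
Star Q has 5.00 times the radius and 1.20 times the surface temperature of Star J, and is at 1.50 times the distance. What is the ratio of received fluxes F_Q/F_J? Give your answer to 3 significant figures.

23.0

L_Q/L_J = (R_Q/R_J)²(T_Q/T_J)⁴ = (5.00)² × (1.20)⁴ = 51.84.
F_Q/F_J = (L_Q/L_J)/(d_Q/d_J)² = 51.84 / (1.50)² = 23.04.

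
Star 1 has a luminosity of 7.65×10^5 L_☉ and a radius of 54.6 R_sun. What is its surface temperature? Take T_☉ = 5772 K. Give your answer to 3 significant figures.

T/T_☉ = (L/L_☉)^(1/4) / (R/R_☉)^(1/2)
T = 5772 × (7.65×10^5)^(1/4) / √(54.6) = 5772 × 29.57 / 7.389 = 2.310×10^4 K.

2.31×10^4 K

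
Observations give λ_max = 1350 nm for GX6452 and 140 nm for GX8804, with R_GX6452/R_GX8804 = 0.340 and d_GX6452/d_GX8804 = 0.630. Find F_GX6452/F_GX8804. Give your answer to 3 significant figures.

3.37×10^-5

Wien's law: T_GX6452/T_GX8804 = λ_GX8804/λ_GX6452 = 140/1350 = 0.1037.
L_GX6452/L_GX8804 = (R_GX6452/R_GX8804)²(T_GX6452/T_GX8804)⁴ = (0.340)²(0.1037)⁴ = 1.337×10^-5.
F_GX6452/F_GX8804 = (L_GX6452/L_GX8804)/(d_GX6452/d_GX8804)² = 1.337×10^-5/(0.630)² = 3.369×10^-5.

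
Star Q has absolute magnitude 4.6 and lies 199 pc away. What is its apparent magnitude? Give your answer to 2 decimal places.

11.09

m = M + 5 log₁₀(d/10 pc) = 4.6 + 5 log₁₀(199/10)
  = 4.6 + 5 × 1.299 = 4.6 + 6.49 = 11.09.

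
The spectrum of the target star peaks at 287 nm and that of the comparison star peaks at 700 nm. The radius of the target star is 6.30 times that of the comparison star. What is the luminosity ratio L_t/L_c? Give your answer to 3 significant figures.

Wien's law gives T ∝ 1/λ_max, so T_t/T_c = λ_c/λ_t = 700/287 = 2.439.
Then L ∝ R²T⁴ gives L_t/L_c = (6.30)² × (2.439)⁴ = 39.69 × 35.39 = 1405.

1.40×10^3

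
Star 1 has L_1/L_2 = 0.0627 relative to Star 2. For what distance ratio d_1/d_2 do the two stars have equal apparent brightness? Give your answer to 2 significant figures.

Equal flux requires L_1/d_1² = L_2/d_2², so d_1/d_2 = √(L_1/L_2)
= √(0.0627) = 0.2504.

0.25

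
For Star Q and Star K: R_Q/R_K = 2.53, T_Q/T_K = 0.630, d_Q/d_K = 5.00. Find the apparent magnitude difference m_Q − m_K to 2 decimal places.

3.49

L_Q/L_K = (2.53)²(0.630)⁴ = 1.008.
F_Q/F_K = (L_Q/L_K)/(d_Q/d_K)² = 1.008/25.00 = 0.04033.
m_Q − m_K = −2.5 log₁₀(0.04033) = 3.49.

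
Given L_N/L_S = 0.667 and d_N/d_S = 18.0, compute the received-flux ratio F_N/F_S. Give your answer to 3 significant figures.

0.00206

F = L/(4πd²), so F_N/F_S = (L_N/L_S) / (d_N/d_S)²
= 0.667 / (18.0)² = 0.667 / 324.0 = 0.002059.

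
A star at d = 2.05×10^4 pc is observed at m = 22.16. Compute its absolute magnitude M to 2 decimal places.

M = m − 5 log₁₀(d/10 pc) = 22.16 − 5 log₁₀(2.05×10^4/10)
  = 22.16 − 5 × 3.312 = 22.16 − 16.56 = 5.60.

5.60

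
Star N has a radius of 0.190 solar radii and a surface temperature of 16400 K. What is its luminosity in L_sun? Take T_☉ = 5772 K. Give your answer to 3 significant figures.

L/L_☉ = (R/R_☉)² (T/T_☉)⁴ = (0.190)² × (16400/5772)⁴
       = 0.03610 × (2.841)⁴ = 0.03610 × 65.17 = 2.353.

2.35 L_sun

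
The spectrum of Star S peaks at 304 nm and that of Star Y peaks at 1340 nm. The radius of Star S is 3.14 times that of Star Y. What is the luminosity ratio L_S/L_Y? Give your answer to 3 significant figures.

3.72×10^3

Wien's law gives T ∝ 1/λ_max, so T_S/T_Y = λ_Y/λ_S = 1340/304 = 4.408.
Then L ∝ R²T⁴ gives L_S/L_Y = (3.14)² × (4.408)⁴ = 9.860 × 377.5 = 3722.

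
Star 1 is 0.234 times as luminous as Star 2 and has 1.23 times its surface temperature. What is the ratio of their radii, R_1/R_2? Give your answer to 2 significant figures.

L ∝ R²T⁴ gives R ∝ √L / T², so
R_1/R_2 = √(0.234) / (1.23)² = 0.4837 / 1.513 = 0.3197.

0.32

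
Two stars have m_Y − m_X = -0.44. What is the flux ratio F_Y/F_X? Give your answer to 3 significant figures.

1.50

F_Y/F_X = 10^(−(m_Y − m_X)/2.5) = 10^(0.44/2.5) = 10^0.176 = 1.500.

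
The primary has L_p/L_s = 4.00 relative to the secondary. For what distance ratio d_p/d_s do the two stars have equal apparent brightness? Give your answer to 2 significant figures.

Equal flux requires L_p/d_p² = L_s/d_s², so d_p/d_s = √(L_p/L_s)
= √(4.00) = 2.000.

2.0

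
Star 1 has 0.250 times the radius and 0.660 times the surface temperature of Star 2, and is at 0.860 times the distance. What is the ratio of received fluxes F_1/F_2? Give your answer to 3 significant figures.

0.0160

L_1/L_2 = (R_1/R_2)²(T_1/T_2)⁴ = (0.250)² × (0.660)⁴ = 0.01186.
F_1/F_2 = (L_1/L_2)/(d_1/d_2)² = 0.01186 / (0.860)² = 0.01603.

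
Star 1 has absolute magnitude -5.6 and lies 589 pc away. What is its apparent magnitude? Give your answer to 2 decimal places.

3.25

m = M + 5 log₁₀(d/10 pc) = -5.6 + 5 log₁₀(589/10)
  = -5.6 + 5 × 1.770 = -5.6 + 8.85 = 3.25.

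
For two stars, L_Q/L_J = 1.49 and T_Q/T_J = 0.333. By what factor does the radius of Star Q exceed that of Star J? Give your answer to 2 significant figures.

11

L ∝ R²T⁴ gives R ∝ √L / T², so
R_Q/R_J = √(1.49) / (0.333)² = 1.221 / 0.1109 = 11.01.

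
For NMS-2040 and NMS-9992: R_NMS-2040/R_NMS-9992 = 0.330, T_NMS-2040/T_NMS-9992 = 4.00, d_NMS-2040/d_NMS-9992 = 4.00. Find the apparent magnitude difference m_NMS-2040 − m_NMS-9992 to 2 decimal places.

-0.60

L_NMS-2040/L_NMS-9992 = (0.330)²(4.00)⁴ = 27.88.
F_NMS-2040/F_NMS-9992 = (L_NMS-2040/L_NMS-9992)/(d_NMS-2040/d_NMS-9992)² = 27.88/16.00 = 1.742.
m_NMS-2040 − m_NMS-9992 = −2.5 log₁₀(1.742) = -0.60.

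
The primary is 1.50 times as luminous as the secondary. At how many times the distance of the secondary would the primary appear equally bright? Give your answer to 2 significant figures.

1.2

Equal flux requires L_p/d_p² = L_s/d_s², so d_p/d_s = √(L_p/L_s)
= √(1.50) = 1.225.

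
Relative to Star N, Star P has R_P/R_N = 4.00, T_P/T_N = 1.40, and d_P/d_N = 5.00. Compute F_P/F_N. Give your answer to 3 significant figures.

2.46

L_P/L_N = (R_P/R_N)²(T_P/T_N)⁴ = (4.00)² × (1.40)⁴ = 61.47.
F_P/F_N = (L_P/L_N)/(d_P/d_N)² = 61.47 / (5.00)² = 2.459.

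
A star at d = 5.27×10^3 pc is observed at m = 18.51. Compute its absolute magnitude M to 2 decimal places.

4.90

M = m − 5 log₁₀(d/10 pc) = 18.51 − 5 log₁₀(5.27×10^3/10)
  = 18.51 − 5 × 2.722 = 18.51 − 13.61 = 4.90.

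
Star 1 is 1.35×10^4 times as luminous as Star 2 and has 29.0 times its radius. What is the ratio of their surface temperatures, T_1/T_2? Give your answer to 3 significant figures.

2.00

L ∝ R²T⁴ gives T ∝ (L/R²)^(1/4), so
T_1/T_2 = (1.35×10^4 / 29.0²)^(1/4) = (16.05)^(1/4) = 2.002.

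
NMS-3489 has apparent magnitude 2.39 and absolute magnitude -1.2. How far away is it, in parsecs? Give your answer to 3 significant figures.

52.2 pc

m − M = 5 log₁₀(d/10 pc)
2.39 − (-1.2) = 3.59 = 5 log₁₀(d/10)
d = 10 × 10^(3.59/5) = 10 × 10^0.718 = 52.24 pc.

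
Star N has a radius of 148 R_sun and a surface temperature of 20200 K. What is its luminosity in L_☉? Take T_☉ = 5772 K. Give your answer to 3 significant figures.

L/L_☉ = (R/R_☉)² (T/T_☉)⁴ = (148)² × (20200/5772)⁴
       = 2.190×10^4 × (3.500)⁴ = 2.190×10^4 × 150.0 = 3.286×10^6.

3.29×10^6 L_☉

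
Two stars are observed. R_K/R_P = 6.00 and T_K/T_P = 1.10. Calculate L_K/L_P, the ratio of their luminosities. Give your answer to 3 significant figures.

From the Stefan–Boltzmann law, L ∝ R²T⁴, so
L_K/L_P = (R_K/R_P)² (T_K/T_P)⁴ = (6.00)² × (1.10)⁴ = 36.00 × 1.464 = 52.71.

52.7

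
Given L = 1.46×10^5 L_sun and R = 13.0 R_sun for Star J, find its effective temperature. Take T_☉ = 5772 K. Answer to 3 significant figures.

T/T_☉ = (L/L_☉)^(1/4) / (R/R_☉)^(1/2)
T = 5772 × (1.46×10^5)^(1/4) / √(13.0) = 5772 × 19.55 / 3.606 = 3.129×10^4 K.

3.13×10^4 K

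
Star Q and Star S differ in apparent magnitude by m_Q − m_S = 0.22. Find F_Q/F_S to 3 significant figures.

F_Q/F_S = 10^(−(m_Q − m_S)/2.5) = 10^(-0.22/2.5) = 10^-0.088 = 0.8166.

0.817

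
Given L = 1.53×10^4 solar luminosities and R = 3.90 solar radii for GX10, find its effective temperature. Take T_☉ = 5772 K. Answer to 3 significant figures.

3.25×10^4 K

T/T_☉ = (L/L_☉)^(1/4) / (R/R_☉)^(1/2)
T = 5772 × (1.53×10^4)^(1/4) / √(3.90) = 5772 × 11.12 / 1.975 = 3.251×10^4 K.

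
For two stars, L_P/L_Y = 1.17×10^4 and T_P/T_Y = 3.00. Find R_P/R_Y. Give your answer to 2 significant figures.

L ∝ R²T⁴ gives R ∝ √L / T², so
R_P/R_Y = √(1.17×10^4) / (3.00)² = 108.2 / 9.000 = 12.02.

12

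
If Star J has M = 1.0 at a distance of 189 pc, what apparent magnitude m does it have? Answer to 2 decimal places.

7.38

m = M + 5 log₁₀(d/10 pc) = 1.0 + 5 log₁₀(189/10)
  = 1.0 + 5 × 1.276 = 1.0 + 6.38 = 7.38.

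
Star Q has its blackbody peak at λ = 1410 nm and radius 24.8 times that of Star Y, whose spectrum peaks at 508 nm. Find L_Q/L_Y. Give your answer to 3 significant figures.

Wien's law gives T ∝ 1/λ_max, so T_Q/T_Y = λ_Y/λ_Q = 508/1410 = 0.3603.
Then L ∝ R²T⁴ gives L_Q/L_Y = (24.8)² × (0.3603)⁴ = 615.0 × 0.01685 = 10.36.

10.4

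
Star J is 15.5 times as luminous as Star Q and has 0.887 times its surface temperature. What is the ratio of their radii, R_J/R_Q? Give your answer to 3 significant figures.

5.00

L ∝ R²T⁴ gives R ∝ √L / T², so
R_J/R_Q = √(15.5) / (0.887)² = 3.937 / 0.7868 = 5.004.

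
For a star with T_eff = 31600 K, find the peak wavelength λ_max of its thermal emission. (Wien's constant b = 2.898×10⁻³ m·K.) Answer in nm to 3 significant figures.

λ_max = b/T = 2.898×10⁻³ / 31600 = 9.17×10^-8 m = 91.71 nm.

91.7 nm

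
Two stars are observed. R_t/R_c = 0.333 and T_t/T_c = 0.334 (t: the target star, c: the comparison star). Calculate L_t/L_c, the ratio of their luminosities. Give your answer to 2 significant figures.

From the Stefan–Boltzmann law, L ∝ R²T⁴, so
L_t/L_c = (R_t/R_c)² (T_t/T_c)⁴ = (0.333)² × (0.334)⁴ = 0.1109 × 0.01244 = 0.001380.

0.0014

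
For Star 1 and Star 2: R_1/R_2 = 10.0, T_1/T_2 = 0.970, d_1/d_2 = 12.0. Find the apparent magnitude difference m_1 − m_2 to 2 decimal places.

L_1/L_2 = (10.0)²(0.970)⁴ = 88.53.
F_1/F_2 = (L_1/L_2)/(d_1/d_2)² = 88.53/144.0 = 0.6148.
m_1 − m_2 = −2.5 log₁₀(0.6148) = 0.53.

0.53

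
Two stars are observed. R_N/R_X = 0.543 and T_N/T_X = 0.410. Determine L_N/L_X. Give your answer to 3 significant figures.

From the Stefan–Boltzmann law, L ∝ R²T⁴, so
L_N/L_X = (R_N/R_X)² (T_N/T_X)⁴ = (0.543)² × (0.410)⁴ = 0.2948 × 0.02826 = 0.008332.

0.00833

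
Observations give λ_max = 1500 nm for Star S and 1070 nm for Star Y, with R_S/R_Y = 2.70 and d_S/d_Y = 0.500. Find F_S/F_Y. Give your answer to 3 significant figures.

7.55

Wien's law: T_S/T_Y = λ_Y/λ_S = 1070/1500 = 0.7133.
L_S/L_Y = (R_S/R_Y)²(T_S/T_Y)⁴ = (2.70)²(0.7133)⁴ = 1.888.
F_S/F_Y = (L_S/L_Y)/(d_S/d_Y)² = 1.888/(0.500)² = 7.550.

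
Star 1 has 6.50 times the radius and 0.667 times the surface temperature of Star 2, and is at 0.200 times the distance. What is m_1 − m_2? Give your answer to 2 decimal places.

-5.80

L_1/L_2 = (6.50)²(0.667)⁴ = 8.362.
F_1/F_2 = (L_1/L_2)/(d_1/d_2)² = 8.362/0.04000 = 209.1.
m_1 − m_2 = −2.5 log₁₀(209.1) = -5.80.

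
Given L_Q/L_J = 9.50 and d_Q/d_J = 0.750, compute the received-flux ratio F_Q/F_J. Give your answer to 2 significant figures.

F = L/(4πd²), so F_Q/F_J = (L_Q/L_J) / (d_Q/d_J)²
= 9.50 / (0.750)² = 9.50 / 0.5625 = 16.89.

17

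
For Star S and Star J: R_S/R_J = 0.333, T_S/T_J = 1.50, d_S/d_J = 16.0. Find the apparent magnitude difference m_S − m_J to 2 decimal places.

L_S/L_J = (0.333)²(1.50)⁴ = 0.5614.
F_S/F_J = (L_S/L_J)/(d_S/d_J)² = 0.5614/256.0 = 0.002193.
m_S − m_J = −2.5 log₁₀(0.002193) = 6.65.

6.65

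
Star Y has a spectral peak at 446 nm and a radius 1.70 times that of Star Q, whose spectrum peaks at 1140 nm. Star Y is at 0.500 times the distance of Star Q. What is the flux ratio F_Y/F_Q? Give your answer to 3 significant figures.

Wien's law: T_Y/T_Q = λ_Q/λ_Y = 1140/446 = 2.556.
L_Y/L_Q = (R_Y/R_Q)²(T_Y/T_Q)⁴ = (1.70)²(2.556)⁴ = 123.4.
F_Y/F_Q = (L_Y/L_Q)/(d_Y/d_Q)² = 123.4/(0.500)² = 493.4.

493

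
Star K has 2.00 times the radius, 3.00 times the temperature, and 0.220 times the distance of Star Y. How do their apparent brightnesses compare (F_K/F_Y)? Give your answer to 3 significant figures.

L_K/L_Y = (R_K/R_Y)²(T_K/T_Y)⁴ = (2.00)² × (3.00)⁴ = 324.0.
F_K/F_Y = (L_K/L_Y)/(d_K/d_Y)² = 324.0 / (0.220)² = 6694.

6.69×10^3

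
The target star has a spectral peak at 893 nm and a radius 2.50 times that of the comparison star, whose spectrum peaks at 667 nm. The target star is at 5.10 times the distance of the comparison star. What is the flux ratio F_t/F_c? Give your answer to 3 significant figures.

0.0748

Wien's law: T_t/T_c = λ_c/λ_t = 667/893 = 0.7469.
L_t/L_c = (R_t/R_c)²(T_t/T_c)⁴ = (2.50)²(0.7469)⁴ = 1.945.
F_t/F_c = (L_t/L_c)/(d_t/d_c)² = 1.945/(5.10)² = 0.07479.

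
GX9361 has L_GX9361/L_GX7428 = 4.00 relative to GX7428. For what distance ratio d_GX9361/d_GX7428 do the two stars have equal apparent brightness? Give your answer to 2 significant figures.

2.0

Equal flux requires L_GX9361/d_GX9361² = L_GX7428/d_GX7428², so d_GX9361/d_GX7428 = √(L_GX9361/L_GX7428)
= √(4.00) = 2.000.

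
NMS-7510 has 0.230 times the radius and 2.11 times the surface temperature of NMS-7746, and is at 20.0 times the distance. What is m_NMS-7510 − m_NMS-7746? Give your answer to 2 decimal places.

6.45

L_NMS-7510/L_NMS-7746 = (0.230)²(2.11)⁴ = 1.049.
F_NMS-7510/F_NMS-7746 = (L_NMS-7510/L_NMS-7746)/(d_NMS-7510/d_NMS-7746)² = 1.049/400.0 = 0.002621.
m_NMS-7510 − m_NMS-7746 = −2.5 log₁₀(0.002621) = 6.45.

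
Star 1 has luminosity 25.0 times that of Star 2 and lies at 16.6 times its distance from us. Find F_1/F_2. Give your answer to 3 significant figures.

0.0907

F = L/(4πd²), so F_1/F_2 = (L_1/L_2) / (d_1/d_2)²
= 25.0 / (16.6)² = 25.0 / 275.6 = 0.09072.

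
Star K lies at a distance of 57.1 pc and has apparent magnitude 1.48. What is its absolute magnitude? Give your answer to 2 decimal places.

M = m − 5 log₁₀(d/10 pc) = 1.48 − 5 log₁₀(57.1/10)
  = 1.48 − 5 × 0.757 = 1.48 − 3.78 = -2.30.

-2.30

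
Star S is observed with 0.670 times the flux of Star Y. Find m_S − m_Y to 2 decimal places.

0.43

m_S − m_Y = −2.5 log₁₀(F_S/F_Y) = −2.5 log₁₀(0.670) = −2.5 × (-0.174) = 0.435.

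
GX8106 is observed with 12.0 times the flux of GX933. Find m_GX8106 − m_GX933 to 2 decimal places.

m_GX8106 − m_GX933 = −2.5 log₁₀(F_GX8106/F_GX933) = −2.5 log₁₀(12.0) = −2.5 × (1.079) = -2.698.

-2.70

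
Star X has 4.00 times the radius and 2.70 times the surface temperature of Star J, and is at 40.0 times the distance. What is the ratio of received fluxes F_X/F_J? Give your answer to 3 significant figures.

L_X/L_J = (R_X/R_J)²(T_X/T_J)⁴ = (4.00)² × (2.70)⁴ = 850.3.
F_X/F_J = (L_X/L_J)/(d_X/d_J)² = 850.3 / (40.0)² = 0.5314.

0.531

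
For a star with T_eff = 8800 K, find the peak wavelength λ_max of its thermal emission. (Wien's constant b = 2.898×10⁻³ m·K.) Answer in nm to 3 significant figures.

λ_max = b/T = 2.898×10⁻³ / 8800 = 3.29×10^-7 m = 329.3 nm.

329 nm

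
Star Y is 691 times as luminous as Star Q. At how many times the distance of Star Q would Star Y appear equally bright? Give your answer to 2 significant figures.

26

Equal flux requires L_Y/d_Y² = L_Q/d_Q², so d_Y/d_Q = √(L_Y/L_Q)
= √(691) = 26.29.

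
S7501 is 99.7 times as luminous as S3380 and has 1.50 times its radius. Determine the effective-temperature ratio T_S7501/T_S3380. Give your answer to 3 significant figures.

2.58

L ∝ R²T⁴ gives T ∝ (L/R²)^(1/4), so
T_S7501/T_S3380 = (99.7 / 1.50²)^(1/4) = (44.31)^(1/4) = 2.580.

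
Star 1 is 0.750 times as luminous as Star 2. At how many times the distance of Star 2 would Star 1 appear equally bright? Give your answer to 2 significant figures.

0.87

Equal flux requires L_1/d_1² = L_2/d_2², so d_1/d_2 = √(L_1/L_2)
= √(0.750) = 0.8660.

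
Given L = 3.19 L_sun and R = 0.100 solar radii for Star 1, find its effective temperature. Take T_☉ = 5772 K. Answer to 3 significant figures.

T/T_☉ = (L/L_☉)^(1/4) / (R/R_☉)^(1/2)
T = 5772 × (3.19)^(1/4) / √(0.100) = 5772 × 1.336 / 0.3162 = 2.439×10^4 K.

2.44×10^4 K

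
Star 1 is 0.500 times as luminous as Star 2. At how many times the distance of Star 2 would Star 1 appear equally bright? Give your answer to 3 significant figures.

Equal flux requires L_1/d_1² = L_2/d_2², so d_1/d_2 = √(L_1/L_2)
= √(0.500) = 0.7071.

0.707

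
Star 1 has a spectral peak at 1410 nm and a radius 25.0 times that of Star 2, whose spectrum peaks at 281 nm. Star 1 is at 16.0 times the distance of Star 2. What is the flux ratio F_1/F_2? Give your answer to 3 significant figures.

Wien's law: T_1/T_2 = λ_2/λ_1 = 281/1410 = 0.1993.
L_1/L_2 = (R_1/R_2)²(T_1/T_2)⁴ = (25.0)²(0.1993)⁴ = 0.9859.
F_1/F_2 = (L_1/L_2)/(d_1/d_2)² = 0.9859/(16.0)² = 0.003851.

0.00385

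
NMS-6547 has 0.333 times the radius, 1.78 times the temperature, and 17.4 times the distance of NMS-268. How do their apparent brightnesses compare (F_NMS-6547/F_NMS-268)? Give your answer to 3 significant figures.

L_NMS-6547/L_NMS-268 = (R_NMS-6547/R_NMS-268)²(T_NMS-6547/T_NMS-268)⁴ = (0.333)² × (1.78)⁴ = 1.113.
F_NMS-6547/F_NMS-268 = (L_NMS-6547/L_NMS-268)/(d_NMS-6547/d_NMS-268)² = 1.113 / (17.4)² = 0.003677.

0.00368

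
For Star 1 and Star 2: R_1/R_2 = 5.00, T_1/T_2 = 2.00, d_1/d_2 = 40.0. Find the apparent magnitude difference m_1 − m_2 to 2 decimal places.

1.51

L_1/L_2 = (5.00)²(2.00)⁴ = 400.0.
F_1/F_2 = (L_1/L_2)/(d_1/d_2)² = 400.0/1600 = 0.2500.
m_1 − m_2 = −2.5 log₁₀(0.2500) = 1.51.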